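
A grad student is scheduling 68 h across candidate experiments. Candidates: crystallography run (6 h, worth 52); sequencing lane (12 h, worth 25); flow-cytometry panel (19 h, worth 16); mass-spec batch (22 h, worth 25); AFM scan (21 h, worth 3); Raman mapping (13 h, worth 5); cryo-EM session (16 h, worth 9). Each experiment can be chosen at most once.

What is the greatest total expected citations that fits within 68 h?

118

Best packing: crystallography run + sequencing lane + flow-cytometry panel + mass-spec batch — 59 h, 118 total.
The closest alternative, crystallography run + sequencing lane + mass-spec batch + cryo-EM session, reaches only 111.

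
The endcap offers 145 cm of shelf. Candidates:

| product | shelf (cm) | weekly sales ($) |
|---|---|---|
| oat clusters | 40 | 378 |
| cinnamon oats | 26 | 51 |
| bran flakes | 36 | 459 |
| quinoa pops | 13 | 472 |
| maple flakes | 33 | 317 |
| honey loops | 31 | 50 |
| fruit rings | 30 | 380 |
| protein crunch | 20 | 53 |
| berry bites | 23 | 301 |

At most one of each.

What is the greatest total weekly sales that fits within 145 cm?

1990

Density check — quinoa pops 36.31, berry bites 13.09, bran flakes 12.75, fruit rings 12.67 are the best per cm.
Filling by ratio: bran flakes + quinoa pops + maple flakes + fruit rings + berry bites for 1929, with 10 cm left unused.
The 33 cm tied up in maple flakes is better spent on oat clusters — total rises to 1990 (142 cm).
Every other selection either busts 145 cm or fails to beat 1990.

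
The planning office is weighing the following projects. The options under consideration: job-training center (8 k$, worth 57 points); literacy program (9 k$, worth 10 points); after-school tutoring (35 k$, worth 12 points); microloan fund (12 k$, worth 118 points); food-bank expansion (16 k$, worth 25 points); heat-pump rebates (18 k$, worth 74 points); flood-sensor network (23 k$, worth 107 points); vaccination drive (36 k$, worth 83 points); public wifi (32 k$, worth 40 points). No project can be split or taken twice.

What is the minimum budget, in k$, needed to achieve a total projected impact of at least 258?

43

Need the lightest bundle worth ≥ 258.
Taking job-training center + microloan fund + flood-sensor network gives 282 (≥ 258) for 43 k$.
Any bundle with less than 43 k$ falls short of 258.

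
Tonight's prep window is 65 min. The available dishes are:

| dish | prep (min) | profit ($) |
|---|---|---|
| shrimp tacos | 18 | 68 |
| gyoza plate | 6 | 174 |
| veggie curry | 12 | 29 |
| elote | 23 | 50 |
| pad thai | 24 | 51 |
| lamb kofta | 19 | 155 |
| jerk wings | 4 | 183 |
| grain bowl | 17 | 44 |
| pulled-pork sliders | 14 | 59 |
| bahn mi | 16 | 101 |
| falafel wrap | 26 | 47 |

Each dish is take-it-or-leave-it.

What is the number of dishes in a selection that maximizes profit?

The maximum profit within 65 min is 681.
One optimal bundle: shrimp tacos + gyoza plate + lamb kofta + jerk wings + bahn mi (63 min).
All optima have 5 dishes.

5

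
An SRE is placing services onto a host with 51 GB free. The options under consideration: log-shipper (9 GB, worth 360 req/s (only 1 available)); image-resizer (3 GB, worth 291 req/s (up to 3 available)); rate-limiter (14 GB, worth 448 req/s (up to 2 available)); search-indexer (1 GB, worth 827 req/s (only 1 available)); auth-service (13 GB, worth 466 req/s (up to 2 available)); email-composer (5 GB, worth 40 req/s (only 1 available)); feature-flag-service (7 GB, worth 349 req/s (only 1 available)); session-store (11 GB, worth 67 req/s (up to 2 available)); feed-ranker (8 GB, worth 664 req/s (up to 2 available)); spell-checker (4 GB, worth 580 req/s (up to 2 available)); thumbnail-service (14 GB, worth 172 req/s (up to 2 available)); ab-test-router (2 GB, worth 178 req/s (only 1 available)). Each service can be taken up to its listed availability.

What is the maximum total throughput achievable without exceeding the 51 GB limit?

Greedy by ratio would take 3×image-resizer + search-indexer + email-composer + feature-flag-service + 2×feed-ranker + 2×spell-checker + ab-test-router: 48 GB used, total 4755.
Dropping email-composer and ab-test-router frees 7 GB; slotting in log-shipper (9 GB) lifts the total to 4897 at 50 GB.

4897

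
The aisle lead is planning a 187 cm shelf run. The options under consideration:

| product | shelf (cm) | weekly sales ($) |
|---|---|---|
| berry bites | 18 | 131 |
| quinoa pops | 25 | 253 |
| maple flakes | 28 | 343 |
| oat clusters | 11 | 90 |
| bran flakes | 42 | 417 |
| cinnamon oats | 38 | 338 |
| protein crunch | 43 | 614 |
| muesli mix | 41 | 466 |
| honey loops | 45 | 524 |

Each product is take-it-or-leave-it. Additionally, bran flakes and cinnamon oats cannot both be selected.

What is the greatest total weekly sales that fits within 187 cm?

2200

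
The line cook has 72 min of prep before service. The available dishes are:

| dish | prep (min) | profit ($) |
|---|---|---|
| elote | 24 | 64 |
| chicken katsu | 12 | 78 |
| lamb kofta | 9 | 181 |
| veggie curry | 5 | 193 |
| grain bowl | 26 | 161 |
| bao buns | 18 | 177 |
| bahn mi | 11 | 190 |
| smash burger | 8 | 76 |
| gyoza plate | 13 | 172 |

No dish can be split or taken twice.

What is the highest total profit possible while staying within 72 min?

Density check — veggie curry 38.60, lamb kofta 20.11, bahn mi 17.27 are the best per min.
Filling by ratio: lamb kofta + veggie curry + bao buns + bahn mi + smash burger + gyoza plate for 989, with 8 min left unused.
The 8 min tied up in smash burger is better spent on chicken katsu — total rises to 991 (68 min).
An exhaustive check of the 512 subsets confirms 991.

991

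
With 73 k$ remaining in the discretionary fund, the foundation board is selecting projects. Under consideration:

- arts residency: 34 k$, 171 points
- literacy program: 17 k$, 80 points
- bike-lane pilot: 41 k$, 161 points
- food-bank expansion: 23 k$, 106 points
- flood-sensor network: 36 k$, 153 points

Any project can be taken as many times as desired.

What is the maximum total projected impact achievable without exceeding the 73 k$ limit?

342

Taking 2×arts residency: 68 k$ used, 342 in projected impact.
No other feasible combination exceeds 342.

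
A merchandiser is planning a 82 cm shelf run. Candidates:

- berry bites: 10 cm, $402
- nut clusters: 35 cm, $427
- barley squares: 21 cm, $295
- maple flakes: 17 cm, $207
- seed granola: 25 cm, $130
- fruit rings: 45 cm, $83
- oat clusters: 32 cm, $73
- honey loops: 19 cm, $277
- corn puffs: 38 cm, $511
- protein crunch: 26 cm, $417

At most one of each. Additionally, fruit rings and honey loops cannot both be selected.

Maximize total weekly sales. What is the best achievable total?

1391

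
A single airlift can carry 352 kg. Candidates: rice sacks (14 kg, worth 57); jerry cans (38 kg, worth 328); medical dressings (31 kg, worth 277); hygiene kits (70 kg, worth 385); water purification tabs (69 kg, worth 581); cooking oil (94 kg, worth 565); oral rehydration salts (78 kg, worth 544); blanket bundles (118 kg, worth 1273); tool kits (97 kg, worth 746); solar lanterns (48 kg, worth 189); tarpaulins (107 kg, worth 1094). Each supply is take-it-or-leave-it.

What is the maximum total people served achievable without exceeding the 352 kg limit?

Greedy by ratio would take rice sacks + jerry cans + medical dressings + blanket bundles + tarpaulins: 308 kg used, total 3029.
Dropping medical dressings frees 31 kg; slotting in water purification tabs (69 kg) lifts the total to 3333 at 346 kg.
Runner-up rice sacks + medical dressings + water purification tabs + blanket bundles + tarpaulins tops out at 3282.

3333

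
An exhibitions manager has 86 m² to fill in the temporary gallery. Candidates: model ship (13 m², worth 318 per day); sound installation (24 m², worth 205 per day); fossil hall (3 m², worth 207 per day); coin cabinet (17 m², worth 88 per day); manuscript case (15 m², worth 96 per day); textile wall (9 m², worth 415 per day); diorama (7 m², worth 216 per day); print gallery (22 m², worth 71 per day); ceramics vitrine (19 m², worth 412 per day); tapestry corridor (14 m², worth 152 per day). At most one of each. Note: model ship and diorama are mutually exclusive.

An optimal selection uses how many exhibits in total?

6

Optimal total is 1709.
One optimal bundle: model ship + sound installation + fossil hall + textile wall + ceramics vitrine + tapestry corridor (82 m²).
Any selection reaching 1709 contains exactly 6 exhibits.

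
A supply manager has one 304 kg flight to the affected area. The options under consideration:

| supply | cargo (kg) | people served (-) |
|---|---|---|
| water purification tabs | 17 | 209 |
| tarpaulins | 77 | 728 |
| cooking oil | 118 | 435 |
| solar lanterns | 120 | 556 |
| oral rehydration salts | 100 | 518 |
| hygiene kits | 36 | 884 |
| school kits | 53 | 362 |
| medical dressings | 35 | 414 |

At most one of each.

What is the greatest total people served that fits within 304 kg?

2906

The ratio heuristic lands on water purification tabs + tarpaulins + hygiene kits + school kits + medical dressings (2597) but leaves 86 kg idle.
Replace water purification tabs with oral rehydration salts: the trade gains 309 net, giving 2906 at 301 kg.
Runner-up water purification tabs + tarpaulins + solar lanterns + hygiene kits + medical dressings tops out at 2791.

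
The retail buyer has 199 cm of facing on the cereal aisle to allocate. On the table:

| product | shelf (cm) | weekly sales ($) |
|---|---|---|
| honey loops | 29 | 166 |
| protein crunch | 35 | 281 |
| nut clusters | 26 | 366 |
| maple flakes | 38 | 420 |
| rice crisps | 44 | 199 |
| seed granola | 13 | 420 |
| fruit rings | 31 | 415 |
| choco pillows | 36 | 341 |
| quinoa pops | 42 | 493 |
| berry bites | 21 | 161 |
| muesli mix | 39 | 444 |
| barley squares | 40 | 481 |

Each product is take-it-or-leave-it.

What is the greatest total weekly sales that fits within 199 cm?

2624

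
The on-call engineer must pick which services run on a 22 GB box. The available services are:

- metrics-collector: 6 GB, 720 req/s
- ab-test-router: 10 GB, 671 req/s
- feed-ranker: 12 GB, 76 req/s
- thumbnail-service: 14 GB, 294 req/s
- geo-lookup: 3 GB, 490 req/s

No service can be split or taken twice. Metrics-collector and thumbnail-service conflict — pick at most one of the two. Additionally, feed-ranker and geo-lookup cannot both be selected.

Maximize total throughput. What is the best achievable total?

1881

The ratio ordering already packs tightly: metrics-collector + ab-test-router + geo-lookup, 19 GB, 1881.
The closest alternative, metrics-collector + ab-test-router, reaches only 1391.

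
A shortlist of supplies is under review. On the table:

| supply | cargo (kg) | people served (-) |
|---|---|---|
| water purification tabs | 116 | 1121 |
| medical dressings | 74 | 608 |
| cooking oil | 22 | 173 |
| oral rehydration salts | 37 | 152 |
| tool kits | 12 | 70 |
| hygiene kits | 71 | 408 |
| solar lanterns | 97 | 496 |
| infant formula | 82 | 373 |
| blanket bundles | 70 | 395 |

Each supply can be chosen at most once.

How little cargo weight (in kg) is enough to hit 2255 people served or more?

282

Need the lightest bundle worth ≥ 2255.
water purification tabs + medical dressings + cooking oil + blanket bundles: 2297 people served at 282 kg.
Below 282 kg the best achievable stays under 2255.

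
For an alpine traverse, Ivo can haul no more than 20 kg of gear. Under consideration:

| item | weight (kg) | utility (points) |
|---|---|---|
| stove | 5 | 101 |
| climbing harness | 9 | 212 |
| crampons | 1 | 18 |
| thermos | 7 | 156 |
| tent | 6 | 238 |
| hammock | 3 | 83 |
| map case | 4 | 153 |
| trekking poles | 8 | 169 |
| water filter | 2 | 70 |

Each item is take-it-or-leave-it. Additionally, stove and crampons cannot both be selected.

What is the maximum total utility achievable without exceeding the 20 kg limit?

Density check — tent 39.67, map case 38.25, water filter 35.00 are the best per kg.
The ratio ordering already packs tightly: stove + tent + hammock + map case + water filter, 20 kg, 645.
The closest alternative, crampons + thermos + tent + map case + water filter, reaches only 635.

645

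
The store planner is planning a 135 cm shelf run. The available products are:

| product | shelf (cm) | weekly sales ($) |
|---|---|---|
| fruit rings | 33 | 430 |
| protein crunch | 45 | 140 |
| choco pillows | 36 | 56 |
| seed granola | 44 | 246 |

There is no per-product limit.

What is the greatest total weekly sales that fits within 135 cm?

1720

Taking 4×fruit rings: 132 cm used, 1720 in weekly sales.
Nothing else within 135 cm beats 1720.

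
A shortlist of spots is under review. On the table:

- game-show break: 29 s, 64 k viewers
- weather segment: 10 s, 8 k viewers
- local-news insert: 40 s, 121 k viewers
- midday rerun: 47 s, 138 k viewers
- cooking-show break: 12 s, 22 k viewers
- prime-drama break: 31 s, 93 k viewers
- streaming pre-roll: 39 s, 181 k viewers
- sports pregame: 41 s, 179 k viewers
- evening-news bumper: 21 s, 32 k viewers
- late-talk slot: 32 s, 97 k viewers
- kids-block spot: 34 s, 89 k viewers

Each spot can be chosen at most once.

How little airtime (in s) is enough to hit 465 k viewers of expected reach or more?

120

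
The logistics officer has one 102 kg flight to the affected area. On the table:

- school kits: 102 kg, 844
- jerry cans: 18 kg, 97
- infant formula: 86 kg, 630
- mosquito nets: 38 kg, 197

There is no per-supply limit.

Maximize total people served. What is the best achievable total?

844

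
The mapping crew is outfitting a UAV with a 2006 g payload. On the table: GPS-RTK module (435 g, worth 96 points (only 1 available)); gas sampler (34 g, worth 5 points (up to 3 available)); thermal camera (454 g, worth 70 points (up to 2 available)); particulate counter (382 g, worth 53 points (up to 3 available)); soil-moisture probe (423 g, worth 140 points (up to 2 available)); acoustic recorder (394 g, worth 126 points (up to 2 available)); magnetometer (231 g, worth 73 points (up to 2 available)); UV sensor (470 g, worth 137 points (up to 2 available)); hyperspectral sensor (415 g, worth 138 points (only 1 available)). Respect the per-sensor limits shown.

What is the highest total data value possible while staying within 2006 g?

633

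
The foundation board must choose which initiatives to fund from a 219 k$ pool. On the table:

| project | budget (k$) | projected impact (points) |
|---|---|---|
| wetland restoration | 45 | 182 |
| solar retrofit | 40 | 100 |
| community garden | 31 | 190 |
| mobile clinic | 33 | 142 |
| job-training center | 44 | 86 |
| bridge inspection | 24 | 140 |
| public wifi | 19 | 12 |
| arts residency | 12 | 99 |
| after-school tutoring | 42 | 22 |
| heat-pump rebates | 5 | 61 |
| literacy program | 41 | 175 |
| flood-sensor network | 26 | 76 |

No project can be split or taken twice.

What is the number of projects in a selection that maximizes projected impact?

8

Optimal total is 1065.
For example wetland restoration + community garden + mobile clinic + bridge inspection + arts residency + heat-pump rebates + literacy program + flood-sensor network achieves it, using 217 k$.
Every optimal selection uses 8 projects.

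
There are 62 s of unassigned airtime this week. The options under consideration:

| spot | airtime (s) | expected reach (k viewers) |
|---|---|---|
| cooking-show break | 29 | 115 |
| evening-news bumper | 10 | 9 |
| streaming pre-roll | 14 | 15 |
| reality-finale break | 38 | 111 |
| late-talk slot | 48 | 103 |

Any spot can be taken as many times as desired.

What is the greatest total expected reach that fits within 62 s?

Density check — cooking-show break 3.97, reality-finale break 2.92, late-talk slot 2.15, streaming pre-roll 1.07 are the best per s.
2×cooking-show break uses 58 of the 62 s and totals 230.
No other feasible combination exceeds 230.

230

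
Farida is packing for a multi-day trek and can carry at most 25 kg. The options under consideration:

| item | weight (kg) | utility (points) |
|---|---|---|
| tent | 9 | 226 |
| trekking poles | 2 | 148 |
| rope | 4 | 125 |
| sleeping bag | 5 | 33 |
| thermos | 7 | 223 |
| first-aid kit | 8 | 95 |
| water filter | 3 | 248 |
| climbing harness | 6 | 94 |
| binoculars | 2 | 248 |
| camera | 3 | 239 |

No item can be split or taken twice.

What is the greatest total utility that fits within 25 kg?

1234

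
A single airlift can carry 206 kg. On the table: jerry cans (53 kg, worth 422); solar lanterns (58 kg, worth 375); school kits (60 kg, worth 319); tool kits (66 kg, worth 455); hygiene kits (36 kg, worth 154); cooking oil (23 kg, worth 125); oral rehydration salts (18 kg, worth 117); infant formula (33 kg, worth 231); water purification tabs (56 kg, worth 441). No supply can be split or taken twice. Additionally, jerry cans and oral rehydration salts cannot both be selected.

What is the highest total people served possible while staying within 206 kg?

1469

Jerry cans + solar lanterns + infant formula + water purification tabs uses 200 of the 206 kg and totals 1469.
Next best is jerry cans + tool kits + cooking oil + water purification tabs at 1443 (198 kg) — short by 26.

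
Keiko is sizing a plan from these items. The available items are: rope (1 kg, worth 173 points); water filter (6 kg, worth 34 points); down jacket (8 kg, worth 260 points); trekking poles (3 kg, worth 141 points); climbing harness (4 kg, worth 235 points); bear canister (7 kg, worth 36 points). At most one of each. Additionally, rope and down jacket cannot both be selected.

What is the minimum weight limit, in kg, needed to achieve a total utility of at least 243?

Minimise kg subject to total utility ≥ 243.
rope + trekking poles reaches 314 using 4 kg.
Below 4 kg the best achievable stays under 243.

4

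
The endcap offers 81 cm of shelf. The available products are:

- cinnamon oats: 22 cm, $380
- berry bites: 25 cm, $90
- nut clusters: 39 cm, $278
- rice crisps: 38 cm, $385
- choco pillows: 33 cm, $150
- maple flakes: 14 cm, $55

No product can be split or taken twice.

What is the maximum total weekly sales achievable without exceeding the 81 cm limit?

Best packing: cinnamon oats + rice crisps + maple flakes — 74 cm, 820 total.
Runner-up cinnamon oats + rice crisps tops out at 765.

820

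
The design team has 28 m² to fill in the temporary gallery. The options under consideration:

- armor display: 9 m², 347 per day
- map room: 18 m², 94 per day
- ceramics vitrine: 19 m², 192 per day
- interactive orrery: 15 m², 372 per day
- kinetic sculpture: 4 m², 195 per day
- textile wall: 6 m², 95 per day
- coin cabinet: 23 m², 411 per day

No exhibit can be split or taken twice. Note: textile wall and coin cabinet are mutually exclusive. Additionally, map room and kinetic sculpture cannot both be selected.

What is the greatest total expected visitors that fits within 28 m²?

914

Ranking by ratio (expected visitors/m²): kinetic sculpture 48.75, armor display 38.56, interactive orrery 24.80, coin cabinet 17.87.
Armor display + interactive orrery + kinetic sculpture uses 28 of the 28 m² and totals 914.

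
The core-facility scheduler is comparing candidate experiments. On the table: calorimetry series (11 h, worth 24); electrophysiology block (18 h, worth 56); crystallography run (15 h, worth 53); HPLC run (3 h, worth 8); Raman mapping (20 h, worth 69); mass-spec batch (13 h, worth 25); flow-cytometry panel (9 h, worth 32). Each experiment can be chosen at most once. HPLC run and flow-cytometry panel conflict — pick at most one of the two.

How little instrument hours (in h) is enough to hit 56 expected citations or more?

18

Need the lightest bundle worth ≥ 56.
electrophysiology block reaches 56 using 18 h.
Below 18 h the best achievable stays under 56.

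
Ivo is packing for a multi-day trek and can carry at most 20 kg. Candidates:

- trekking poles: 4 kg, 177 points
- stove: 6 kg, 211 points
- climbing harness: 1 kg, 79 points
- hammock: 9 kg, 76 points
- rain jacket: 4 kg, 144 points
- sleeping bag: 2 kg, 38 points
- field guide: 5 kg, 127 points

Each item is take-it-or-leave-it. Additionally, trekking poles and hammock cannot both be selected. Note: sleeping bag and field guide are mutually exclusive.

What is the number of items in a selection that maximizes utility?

Optimal total is 738.
trekking poles + stove + climbing harness + rain jacket + field guide hits 738 at 20 kg.
Every optimal selection uses 5 items.

5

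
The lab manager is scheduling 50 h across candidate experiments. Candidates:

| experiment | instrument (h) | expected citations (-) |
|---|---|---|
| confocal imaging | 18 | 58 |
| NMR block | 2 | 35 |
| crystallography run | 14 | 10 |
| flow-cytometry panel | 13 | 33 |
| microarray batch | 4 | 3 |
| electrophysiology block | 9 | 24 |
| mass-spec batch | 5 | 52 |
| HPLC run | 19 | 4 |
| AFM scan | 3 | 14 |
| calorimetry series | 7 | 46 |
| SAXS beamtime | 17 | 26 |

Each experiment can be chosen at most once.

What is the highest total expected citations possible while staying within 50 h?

238

By expected citations per h: NMR block 17.50, mass-spec batch 10.40, calorimetry series 6.57, AFM scan 4.67 lead.
Greedy by ratio would take confocal imaging + NMR block + microarray batch + electrophysiology block + mass-spec batch + AFM scan + calorimetry series: 48 h used, total 232.
Dropping microarray batch and electrophysiology block frees 13 h; slotting in flow-cytometry panel (13 h) lifts the total to 238 at 48 h.
Next best is confocal imaging + NMR block + microarray batch + electrophysiology block + mass-spec batch + AFM scan + calorimetry series at 232 (48 h) — short by 6.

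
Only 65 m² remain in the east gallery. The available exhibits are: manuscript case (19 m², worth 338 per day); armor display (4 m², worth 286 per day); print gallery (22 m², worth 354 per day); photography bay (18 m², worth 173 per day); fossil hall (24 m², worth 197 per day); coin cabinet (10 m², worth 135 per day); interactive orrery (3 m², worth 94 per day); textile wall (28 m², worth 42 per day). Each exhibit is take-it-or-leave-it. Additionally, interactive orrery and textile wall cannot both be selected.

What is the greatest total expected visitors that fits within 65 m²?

1207

Best packing: manuscript case + armor display + print gallery + coin cabinet + interactive orrery — 58 m², 1207 total.
The spare 7 m² is too small for any remaining exhibit, and no feasible exchange beats 1207.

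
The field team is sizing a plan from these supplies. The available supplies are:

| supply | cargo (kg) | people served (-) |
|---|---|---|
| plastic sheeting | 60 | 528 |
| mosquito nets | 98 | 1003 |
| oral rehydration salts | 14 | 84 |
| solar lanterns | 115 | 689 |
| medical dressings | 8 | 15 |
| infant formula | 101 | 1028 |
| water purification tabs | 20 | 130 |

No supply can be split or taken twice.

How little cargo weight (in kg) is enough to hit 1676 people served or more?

Minimise kg subject to total people served ≥ 1676.
plastic sheeting + infant formula + water purification tabs reaches 1686 using 181 kg.
Below 181 kg the best achievable stays under 1676.

181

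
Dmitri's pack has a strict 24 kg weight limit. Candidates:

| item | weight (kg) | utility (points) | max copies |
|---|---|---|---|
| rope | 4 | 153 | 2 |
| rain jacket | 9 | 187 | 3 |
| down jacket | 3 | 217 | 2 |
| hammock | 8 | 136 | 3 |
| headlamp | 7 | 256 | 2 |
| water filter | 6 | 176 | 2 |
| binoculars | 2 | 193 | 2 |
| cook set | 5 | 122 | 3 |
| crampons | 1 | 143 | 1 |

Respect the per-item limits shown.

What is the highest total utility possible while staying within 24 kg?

1395

By utility per kg: crampons 143.00, binoculars 96.50, down jacket 72.33, rope 38.25 lead.
Taking the top-ratio items first gives 2×rope + 2×down jacket + 2×binoculars + cook set + crampons for 1391 (24 kg).
Dropping 2×rope and cook set frees 13 kg; slotting in headlamp + water filter (13 kg) lifts the total to 1395 at 24 kg.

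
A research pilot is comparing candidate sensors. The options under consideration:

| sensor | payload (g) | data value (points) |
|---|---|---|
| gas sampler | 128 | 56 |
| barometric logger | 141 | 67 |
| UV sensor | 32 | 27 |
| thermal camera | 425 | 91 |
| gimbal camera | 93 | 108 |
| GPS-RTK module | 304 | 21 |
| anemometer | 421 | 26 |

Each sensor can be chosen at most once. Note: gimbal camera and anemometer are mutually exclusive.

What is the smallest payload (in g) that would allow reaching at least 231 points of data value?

Minimise g subject to total data value ≥ 231.
gas sampler + barometric logger + gimbal camera: 231 data value at 362 g.
Below 362 g the best achievable stays under 231.

362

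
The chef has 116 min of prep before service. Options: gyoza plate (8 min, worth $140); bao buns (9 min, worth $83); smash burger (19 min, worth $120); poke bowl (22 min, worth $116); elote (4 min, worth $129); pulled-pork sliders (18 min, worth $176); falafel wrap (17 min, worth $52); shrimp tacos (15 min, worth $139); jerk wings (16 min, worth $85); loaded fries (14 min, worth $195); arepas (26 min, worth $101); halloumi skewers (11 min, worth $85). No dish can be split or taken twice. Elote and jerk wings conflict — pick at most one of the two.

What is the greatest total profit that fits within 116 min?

Gyoza plate + bao buns + smash burger + elote + pulled-pork sliders + falafel wrap + shrimp tacos + loaded fries + halloumi skewers uses 115 of the 116 min and totals 1119.
Next best is gyoza plate + smash burger + poke bowl + elote + pulled-pork sliders + shrimp tacos + loaded fries + halloumi skewers at 1100 (111 min) — short by 19.

1119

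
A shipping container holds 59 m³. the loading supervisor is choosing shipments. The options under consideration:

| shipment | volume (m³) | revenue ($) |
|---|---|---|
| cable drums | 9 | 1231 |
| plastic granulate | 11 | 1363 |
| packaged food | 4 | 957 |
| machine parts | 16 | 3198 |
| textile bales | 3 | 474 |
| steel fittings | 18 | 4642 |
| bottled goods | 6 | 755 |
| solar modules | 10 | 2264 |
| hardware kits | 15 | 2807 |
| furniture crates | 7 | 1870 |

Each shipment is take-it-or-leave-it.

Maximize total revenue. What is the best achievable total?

Density check — furniture crates 267.14, steel fittings 257.89, packaged food 239.25 are the best per m³.
The ratio ordering already packs tightly: packaged food + machine parts + textile bales + steel fittings + solar modules + furniture crates, 58 m³, 13405.

13405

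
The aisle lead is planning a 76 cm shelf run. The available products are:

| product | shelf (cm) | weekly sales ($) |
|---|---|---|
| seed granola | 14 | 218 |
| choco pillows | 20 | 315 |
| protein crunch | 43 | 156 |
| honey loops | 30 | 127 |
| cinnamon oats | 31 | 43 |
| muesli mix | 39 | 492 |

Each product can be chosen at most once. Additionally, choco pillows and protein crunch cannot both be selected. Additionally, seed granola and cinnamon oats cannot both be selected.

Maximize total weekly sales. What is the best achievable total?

The ratio ordering already packs tightly: seed granola + choco pillows + muesli mix, 73 cm, 1025.

1025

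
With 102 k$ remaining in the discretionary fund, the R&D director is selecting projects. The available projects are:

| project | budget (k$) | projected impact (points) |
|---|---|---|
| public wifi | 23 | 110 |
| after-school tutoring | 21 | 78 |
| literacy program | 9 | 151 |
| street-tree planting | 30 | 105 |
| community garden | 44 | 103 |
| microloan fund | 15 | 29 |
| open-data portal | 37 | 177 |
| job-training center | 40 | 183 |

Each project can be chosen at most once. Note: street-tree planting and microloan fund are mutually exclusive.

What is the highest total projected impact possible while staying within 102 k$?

A density-first pass picks public wifi + after-school tutoring + literacy program + open-data portal — 516 at 90 k$.
Replace after-school tutoring and open-data portal with street-tree planting + job-training center: the trade gains 33 net, giving 549 at 102 k$.
Runner-up public wifi + literacy program + street-tree planting + open-data portal tops out at 543.

549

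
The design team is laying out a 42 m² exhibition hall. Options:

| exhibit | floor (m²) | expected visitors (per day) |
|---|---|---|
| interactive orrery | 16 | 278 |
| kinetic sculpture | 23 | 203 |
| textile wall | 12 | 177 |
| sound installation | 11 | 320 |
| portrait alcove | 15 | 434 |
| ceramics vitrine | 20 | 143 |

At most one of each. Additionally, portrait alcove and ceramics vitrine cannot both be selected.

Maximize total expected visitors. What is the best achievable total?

1032

Taking interactive orrery + sound installation + portrait alcove: 42 m² used, 1032 in expected visitors.
Runner-up textile wall + sound installation + portrait alcove tops out at 931.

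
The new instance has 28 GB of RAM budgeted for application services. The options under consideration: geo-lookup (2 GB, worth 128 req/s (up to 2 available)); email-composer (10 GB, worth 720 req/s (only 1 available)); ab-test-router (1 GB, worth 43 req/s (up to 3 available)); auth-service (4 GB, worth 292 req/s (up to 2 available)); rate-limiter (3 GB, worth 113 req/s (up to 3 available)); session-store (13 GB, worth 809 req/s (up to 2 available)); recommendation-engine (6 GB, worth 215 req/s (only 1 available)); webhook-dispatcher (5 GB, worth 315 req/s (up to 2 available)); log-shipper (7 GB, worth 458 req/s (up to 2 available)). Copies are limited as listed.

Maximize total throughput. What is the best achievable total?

1934

Taking the top-ratio services first gives geo-lookup + email-composer + ab-test-router + 2×auth-service + log-shipper for 1933 (28 GB).
Replace geo-lookup and ab-test-router and log-shipper with 2×webhook-dispatcher: the trade gains 1 net, giving 1934 at 28 GB.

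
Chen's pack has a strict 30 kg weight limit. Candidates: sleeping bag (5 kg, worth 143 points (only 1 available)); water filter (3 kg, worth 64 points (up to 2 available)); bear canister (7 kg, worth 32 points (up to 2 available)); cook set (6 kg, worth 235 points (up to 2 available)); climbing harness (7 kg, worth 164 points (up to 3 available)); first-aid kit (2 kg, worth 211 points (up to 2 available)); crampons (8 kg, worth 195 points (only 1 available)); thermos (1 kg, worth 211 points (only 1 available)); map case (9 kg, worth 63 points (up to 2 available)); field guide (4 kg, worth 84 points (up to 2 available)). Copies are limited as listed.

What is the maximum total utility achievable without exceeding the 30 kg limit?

The ratio ordering already packs tightly: sleeping bag + 2×cook set + 2×first-aid kit + crampons + thermos, 30 kg, 1441.
Nothing else within 30 kg beats 1441.

1441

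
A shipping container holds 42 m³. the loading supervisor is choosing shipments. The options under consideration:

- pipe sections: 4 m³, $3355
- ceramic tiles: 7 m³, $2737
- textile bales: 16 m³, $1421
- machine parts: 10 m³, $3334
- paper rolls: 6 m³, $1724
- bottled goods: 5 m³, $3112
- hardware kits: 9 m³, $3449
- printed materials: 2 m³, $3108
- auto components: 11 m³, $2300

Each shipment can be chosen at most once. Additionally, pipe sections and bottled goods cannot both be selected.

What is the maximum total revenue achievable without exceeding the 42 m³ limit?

17707

Ranking by ratio (revenue/m³): printed materials 1554.00, pipe sections 838.75, bottled goods 622.40.
Pipe sections + ceramic tiles + machine parts + paper rolls + hardware kits + printed materials uses 38 of the 42 m³ and totals 17707.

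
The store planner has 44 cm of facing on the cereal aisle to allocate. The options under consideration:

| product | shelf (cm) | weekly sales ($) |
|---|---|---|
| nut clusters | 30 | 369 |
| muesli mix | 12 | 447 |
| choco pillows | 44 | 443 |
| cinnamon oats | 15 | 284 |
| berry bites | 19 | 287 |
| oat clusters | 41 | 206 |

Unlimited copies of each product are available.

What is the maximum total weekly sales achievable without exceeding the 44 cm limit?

1341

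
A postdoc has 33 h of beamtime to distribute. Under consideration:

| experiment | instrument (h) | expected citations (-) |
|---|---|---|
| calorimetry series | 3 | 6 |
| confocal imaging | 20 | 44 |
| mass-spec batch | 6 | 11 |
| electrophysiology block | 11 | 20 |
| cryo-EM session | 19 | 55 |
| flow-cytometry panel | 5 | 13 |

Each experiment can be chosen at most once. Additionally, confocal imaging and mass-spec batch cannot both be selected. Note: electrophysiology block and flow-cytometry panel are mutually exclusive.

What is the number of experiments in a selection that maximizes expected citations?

4

The maximum expected citations within 33 h is 85.
For example calorimetry series + mass-spec batch + cryo-EM session + flow-cytometry panel achieves it, using 33 h.
All optima have 4 experiments.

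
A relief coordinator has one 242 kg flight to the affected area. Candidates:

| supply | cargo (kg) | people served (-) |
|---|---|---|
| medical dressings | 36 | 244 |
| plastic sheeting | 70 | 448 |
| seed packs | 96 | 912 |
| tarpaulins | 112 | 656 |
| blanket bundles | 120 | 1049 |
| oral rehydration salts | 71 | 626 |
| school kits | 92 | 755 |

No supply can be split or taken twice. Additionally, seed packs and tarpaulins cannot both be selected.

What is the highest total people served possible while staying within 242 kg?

A density-first pass picks medical dressings + seed packs + oral rehydration salts — 1782 at 203 kg.
Replace medical dressings with plastic sheeting: the trade gains 204 net, giving 1986 at 237 kg.

1986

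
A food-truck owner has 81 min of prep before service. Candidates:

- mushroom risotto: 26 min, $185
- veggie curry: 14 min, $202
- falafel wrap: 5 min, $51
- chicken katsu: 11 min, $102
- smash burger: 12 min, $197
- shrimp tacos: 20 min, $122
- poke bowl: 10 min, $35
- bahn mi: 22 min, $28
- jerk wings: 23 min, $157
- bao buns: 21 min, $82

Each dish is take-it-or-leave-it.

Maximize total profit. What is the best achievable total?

Density check — smash burger 16.42, veggie curry 14.43, falafel wrap 10.20 are the best per min.
Taking the top-ratio dishes first gives mushroom risotto + veggie curry + falafel wrap + chicken katsu + smash burger + poke bowl for 772 (78 min).
Dropping chicken katsu and poke bowl frees 21 min; slotting in jerk wings (23 min) lifts the total to 792 at 80 min.
Next best is veggie curry + chicken katsu + smash burger + shrimp tacos + jerk wings at 780 (80 min) — short by 12.

792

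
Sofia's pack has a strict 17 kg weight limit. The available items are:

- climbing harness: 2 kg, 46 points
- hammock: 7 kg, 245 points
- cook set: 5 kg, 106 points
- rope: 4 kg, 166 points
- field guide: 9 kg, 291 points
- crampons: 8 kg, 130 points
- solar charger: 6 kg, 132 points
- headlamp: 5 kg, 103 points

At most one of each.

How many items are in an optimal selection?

3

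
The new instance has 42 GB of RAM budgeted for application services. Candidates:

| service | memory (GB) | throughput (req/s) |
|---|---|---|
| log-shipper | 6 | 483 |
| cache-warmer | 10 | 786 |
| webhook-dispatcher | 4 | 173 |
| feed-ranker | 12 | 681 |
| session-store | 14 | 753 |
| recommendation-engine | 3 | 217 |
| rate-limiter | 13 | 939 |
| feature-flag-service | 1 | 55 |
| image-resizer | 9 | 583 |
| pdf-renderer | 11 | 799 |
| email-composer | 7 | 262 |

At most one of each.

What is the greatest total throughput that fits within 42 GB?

By throughput per GB: log-shipper 80.50, cache-warmer 78.60, pdf-renderer 72.64, recommendation-engine 72.33 lead.
A density-first pass picks log-shipper + cache-warmer + recommendation-engine + feature-flag-service + image-resizer + pdf-renderer — 2923 at 40 GB.
Replace pdf-renderer with rate-limiter: the trade gains 140 net, giving 3063 at 42 GB.

3063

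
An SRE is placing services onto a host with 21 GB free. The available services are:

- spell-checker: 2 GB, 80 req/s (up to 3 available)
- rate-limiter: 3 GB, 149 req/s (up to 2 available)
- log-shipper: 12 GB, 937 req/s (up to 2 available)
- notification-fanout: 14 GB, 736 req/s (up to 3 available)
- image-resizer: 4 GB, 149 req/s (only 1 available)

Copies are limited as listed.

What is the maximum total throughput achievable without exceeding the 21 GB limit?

1326

Greedy by ratio would take spell-checker + 2×rate-limiter + log-shipper: 20 GB used, total 1315.
The 3 GB tied up in rate-limiter is better spent on 2×spell-checker — total rises to 1326 (21 GB).
That's the maximum — no swap from here does better than 1326.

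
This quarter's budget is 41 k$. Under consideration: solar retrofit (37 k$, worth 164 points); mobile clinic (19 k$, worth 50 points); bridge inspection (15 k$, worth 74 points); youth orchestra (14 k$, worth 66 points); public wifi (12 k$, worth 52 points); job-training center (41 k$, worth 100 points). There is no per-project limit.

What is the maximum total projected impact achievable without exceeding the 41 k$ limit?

Filling by ratio: 2×bridge inspection for 148, with 11 k$ left unused.
The 15 k$ tied up in bridge inspection is better spent on youth orchestra + public wifi — total rises to 192 (41 k$).
No other feasible combination exceeds 192.

192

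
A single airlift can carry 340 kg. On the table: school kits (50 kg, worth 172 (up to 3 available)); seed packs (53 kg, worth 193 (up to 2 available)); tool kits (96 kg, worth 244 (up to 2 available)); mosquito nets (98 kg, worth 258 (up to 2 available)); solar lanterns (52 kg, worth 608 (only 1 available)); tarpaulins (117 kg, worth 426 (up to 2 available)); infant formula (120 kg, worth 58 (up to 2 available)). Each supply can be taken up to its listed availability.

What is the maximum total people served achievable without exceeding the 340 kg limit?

1653

A density-first pass picks school kits + 2×seed packs + solar lanterns + tarpaulins — 1592 at 325 kg.
The 103 kg tied up in school kits and seed packs is better spent on tarpaulins — total rises to 1653 (339 kg).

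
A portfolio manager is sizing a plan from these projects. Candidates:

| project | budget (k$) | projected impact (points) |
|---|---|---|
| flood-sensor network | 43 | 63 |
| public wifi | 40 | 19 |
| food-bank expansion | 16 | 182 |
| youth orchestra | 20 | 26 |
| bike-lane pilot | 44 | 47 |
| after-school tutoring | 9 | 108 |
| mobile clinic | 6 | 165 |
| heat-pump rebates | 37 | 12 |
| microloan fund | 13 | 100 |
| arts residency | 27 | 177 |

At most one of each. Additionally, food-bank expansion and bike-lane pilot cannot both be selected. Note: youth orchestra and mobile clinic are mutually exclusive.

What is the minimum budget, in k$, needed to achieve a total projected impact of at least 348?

28

Need the lightest bundle worth ≥ 348.
after-school tutoring + mobile clinic + microloan fund: 373 projected impact at 28 k$.
Below 28 k$ the best achievable stays under 348.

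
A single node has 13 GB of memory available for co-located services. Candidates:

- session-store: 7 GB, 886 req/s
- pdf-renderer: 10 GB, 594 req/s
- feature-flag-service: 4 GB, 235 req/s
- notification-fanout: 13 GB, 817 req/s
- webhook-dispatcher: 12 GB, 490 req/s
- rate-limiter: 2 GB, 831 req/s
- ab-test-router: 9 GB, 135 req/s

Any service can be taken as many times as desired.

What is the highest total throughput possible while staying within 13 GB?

4986

6×rate-limiter uses 12 of the 13 GB and totals 4986.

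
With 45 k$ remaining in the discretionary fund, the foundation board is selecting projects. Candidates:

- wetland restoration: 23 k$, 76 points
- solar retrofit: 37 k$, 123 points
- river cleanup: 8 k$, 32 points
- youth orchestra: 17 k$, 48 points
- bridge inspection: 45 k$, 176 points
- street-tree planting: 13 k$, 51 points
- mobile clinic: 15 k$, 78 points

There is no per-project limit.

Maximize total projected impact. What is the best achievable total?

Ranking by ratio (projected impact/k$): mobile clinic 5.20, river cleanup 4.00, street-tree planting 3.92.
The ratio ordering already packs tightly: 3×mobile clinic, 45 k$, 234.
Every other selection either busts 45 k$ or fails to beat 234.

234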